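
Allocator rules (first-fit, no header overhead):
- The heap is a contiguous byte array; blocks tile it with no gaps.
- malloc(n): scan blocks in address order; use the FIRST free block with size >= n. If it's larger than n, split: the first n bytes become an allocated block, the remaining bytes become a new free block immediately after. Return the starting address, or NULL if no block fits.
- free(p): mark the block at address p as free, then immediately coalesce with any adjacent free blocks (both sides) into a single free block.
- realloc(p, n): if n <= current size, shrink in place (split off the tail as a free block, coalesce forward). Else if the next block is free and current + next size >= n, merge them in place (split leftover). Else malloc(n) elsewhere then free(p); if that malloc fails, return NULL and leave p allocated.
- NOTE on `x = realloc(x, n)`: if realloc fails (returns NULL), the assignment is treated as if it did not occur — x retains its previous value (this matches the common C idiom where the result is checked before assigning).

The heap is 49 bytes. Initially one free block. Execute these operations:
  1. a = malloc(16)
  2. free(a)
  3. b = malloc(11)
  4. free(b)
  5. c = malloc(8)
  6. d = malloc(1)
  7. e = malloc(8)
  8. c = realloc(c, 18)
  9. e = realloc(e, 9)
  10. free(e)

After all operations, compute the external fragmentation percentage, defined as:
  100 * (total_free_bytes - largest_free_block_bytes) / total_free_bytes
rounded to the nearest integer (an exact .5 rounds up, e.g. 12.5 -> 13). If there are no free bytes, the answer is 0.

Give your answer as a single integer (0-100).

Op 1: a = malloc(16) -> a = 0; heap: [0-15 ALLOC][16-48 FREE]
Op 2: free(a) -> (freed a); heap: [0-48 FREE]
Op 3: b = malloc(11) -> b = 0; heap: [0-10 ALLOC][11-48 FREE]
Op 4: free(b) -> (freed b); heap: [0-48 FREE]
Op 5: c = malloc(8) -> c = 0; heap: [0-7 ALLOC][8-48 FREE]
Op 6: d = malloc(1) -> d = 8; heap: [0-7 ALLOC][8-8 ALLOC][9-48 FREE]
Op 7: e = malloc(8) -> e = 9; heap: [0-7 ALLOC][8-8 ALLOC][9-16 ALLOC][17-48 FREE]
Op 8: c = realloc(c, 18) -> c = 17; heap: [0-7 FREE][8-8 ALLOC][9-16 ALLOC][17-34 ALLOC][35-48 FREE]
Op 9: e = realloc(e, 9) -> e = 35; heap: [0-7 FREE][8-8 ALLOC][9-16 FREE][17-34 ALLOC][35-43 ALLOC][44-48 FREE]
Op 10: free(e) -> (freed e); heap: [0-7 FREE][8-8 ALLOC][9-16 FREE][17-34 ALLOC][35-48 FREE]
Free blocks: [8 8 14] total_free=30 largest=14 -> 100*(30-14)/30 = 1600/30 ≈ 53.333 -> rounds to 53

Answer: 53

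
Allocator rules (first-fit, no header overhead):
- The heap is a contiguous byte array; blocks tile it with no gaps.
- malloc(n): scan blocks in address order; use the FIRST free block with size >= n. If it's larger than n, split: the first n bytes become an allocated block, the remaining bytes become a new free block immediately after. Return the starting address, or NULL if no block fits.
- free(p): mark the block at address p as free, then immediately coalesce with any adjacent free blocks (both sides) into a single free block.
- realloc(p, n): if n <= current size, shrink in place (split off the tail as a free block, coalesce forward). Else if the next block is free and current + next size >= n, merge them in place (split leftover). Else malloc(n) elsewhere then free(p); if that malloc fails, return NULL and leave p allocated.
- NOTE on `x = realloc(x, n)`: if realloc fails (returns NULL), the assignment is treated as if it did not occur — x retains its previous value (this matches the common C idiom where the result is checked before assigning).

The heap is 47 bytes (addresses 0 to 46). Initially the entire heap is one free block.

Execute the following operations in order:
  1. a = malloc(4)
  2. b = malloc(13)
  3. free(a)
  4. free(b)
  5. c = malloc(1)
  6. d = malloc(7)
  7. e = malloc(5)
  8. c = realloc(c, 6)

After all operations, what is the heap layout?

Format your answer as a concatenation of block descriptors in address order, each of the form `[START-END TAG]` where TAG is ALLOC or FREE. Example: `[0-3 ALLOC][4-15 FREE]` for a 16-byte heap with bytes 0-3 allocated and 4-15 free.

Answer: [0-0 FREE][1-7 ALLOC][8-12 ALLOC][13-18 ALLOC][19-46 FREE]

Derivation:
Op 1: a = malloc(4) -> a = 0; heap: [0-3 ALLOC][4-46 FREE]
Op 2: b = malloc(13) -> b = 4; heap: [0-3 ALLOC][4-16 ALLOC][17-46 FREE]
Op 3: free(a) -> (freed a); heap: [0-3 FREE][4-16 ALLOC][17-46 FREE]
Op 4: free(b) -> (freed b); heap: [0-46 FREE]
Op 5: c = malloc(1) -> c = 0; heap: [0-0 ALLOC][1-46 FREE]
Op 6: d = malloc(7) -> d = 1; heap: [0-0 ALLOC][1-7 ALLOC][8-46 FREE]
Op 7: e = malloc(5) -> e = 8; heap: [0-0 ALLOC][1-7 ALLOC][8-12 ALLOC][13-46 FREE]
Op 8: c = realloc(c, 6) -> c = 13; heap: [0-0 FREE][1-7 ALLOC][8-12 ALLOC][13-18 ALLOC][19-46 FREE]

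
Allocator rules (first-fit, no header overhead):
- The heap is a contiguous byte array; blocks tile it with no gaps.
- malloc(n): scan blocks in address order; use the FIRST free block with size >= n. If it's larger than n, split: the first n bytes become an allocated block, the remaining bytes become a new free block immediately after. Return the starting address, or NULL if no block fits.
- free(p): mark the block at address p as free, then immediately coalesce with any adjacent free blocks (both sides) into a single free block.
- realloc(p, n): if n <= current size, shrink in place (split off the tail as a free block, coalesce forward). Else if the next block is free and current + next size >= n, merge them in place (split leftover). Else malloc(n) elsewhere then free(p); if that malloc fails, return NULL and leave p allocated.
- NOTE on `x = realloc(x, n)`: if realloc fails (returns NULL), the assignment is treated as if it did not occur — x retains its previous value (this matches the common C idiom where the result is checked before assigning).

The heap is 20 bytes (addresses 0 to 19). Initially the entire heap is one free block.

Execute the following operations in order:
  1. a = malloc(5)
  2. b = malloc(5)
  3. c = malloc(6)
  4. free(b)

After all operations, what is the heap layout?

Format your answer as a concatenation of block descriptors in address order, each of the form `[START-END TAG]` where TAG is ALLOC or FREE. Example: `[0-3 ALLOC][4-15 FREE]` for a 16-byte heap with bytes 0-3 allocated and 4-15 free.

Op 1: a = malloc(5) -> a = 0; heap: [0-4 ALLOC][5-19 FREE]
Op 2: b = malloc(5) -> b = 5; heap: [0-4 ALLOC][5-9 ALLOC][10-19 FREE]
Op 3: c = malloc(6) -> c = 10; heap: [0-4 ALLOC][5-9 ALLOC][10-15 ALLOC][16-19 FREE]
Op 4: free(b) -> (freed b); heap: [0-4 ALLOC][5-9 FREE][10-15 ALLOC][16-19 FREE]

Answer: [0-4 ALLOC][5-9 FREE][10-15 ALLOC][16-19 FREE]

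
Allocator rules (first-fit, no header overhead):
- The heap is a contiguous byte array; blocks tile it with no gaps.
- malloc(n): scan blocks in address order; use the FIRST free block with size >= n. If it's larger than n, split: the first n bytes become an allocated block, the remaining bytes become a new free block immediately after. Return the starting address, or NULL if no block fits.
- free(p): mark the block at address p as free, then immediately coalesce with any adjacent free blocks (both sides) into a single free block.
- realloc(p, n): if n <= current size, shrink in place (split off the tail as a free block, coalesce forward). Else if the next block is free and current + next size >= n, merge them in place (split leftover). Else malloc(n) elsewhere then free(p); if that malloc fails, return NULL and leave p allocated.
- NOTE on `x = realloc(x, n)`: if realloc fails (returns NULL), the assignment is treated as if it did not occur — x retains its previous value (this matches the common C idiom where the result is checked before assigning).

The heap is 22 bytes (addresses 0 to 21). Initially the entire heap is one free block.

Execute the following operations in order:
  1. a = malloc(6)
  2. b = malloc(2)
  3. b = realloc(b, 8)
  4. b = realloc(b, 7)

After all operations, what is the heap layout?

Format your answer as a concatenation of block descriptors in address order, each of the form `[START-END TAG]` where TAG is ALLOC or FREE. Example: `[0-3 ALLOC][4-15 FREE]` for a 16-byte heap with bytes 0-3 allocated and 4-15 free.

Answer: [0-5 ALLOC][6-12 ALLOC][13-21 FREE]

Derivation:
Op 1: a = malloc(6) -> a = 0; heap: [0-5 ALLOC][6-21 FREE]
Op 2: b = malloc(2) -> b = 6; heap: [0-5 ALLOC][6-7 ALLOC][8-21 FREE]
Op 3: b = realloc(b, 8) -> b = 6; heap: [0-5 ALLOC][6-13 ALLOC][14-21 FREE]
Op 4: b = realloc(b, 7) -> b = 6; heap: [0-5 ALLOC][6-12 ALLOC][13-21 FREE]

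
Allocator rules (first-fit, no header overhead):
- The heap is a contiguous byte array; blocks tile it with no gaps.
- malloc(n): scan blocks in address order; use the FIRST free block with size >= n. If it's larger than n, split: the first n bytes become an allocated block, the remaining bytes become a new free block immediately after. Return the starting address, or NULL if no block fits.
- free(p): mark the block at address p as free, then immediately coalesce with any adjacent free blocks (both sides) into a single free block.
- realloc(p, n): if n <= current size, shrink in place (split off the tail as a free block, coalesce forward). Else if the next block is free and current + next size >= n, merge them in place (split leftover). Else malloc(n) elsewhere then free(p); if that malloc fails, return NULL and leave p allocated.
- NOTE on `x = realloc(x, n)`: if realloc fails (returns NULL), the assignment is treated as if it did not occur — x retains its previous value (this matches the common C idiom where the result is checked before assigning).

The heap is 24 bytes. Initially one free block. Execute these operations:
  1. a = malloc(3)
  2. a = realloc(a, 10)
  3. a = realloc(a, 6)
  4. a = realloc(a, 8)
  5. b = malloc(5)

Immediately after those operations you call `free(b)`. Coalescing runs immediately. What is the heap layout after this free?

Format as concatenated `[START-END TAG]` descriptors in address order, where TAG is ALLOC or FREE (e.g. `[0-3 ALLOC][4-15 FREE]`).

Op 1: a = malloc(3) -> a = 0; heap: [0-2 ALLOC][3-23 FREE]
Op 2: a = realloc(a, 10) -> a = 0; heap: [0-9 ALLOC][10-23 FREE]
Op 3: a = realloc(a, 6) -> a = 0; heap: [0-5 ALLOC][6-23 FREE]
Op 4: a = realloc(a, 8) -> a = 0; heap: [0-7 ALLOC][8-23 FREE]
Op 5: b = malloc(5) -> b = 8; heap: [0-7 ALLOC][8-12 ALLOC][13-23 FREE]
free(b): b = 8 -> block [8-12 ALLOC]; mark free, coalesce with adjacent free neighbors -> [0-7 ALLOC][8-23 FREE]

Answer: [0-7 ALLOC][8-23 FREE]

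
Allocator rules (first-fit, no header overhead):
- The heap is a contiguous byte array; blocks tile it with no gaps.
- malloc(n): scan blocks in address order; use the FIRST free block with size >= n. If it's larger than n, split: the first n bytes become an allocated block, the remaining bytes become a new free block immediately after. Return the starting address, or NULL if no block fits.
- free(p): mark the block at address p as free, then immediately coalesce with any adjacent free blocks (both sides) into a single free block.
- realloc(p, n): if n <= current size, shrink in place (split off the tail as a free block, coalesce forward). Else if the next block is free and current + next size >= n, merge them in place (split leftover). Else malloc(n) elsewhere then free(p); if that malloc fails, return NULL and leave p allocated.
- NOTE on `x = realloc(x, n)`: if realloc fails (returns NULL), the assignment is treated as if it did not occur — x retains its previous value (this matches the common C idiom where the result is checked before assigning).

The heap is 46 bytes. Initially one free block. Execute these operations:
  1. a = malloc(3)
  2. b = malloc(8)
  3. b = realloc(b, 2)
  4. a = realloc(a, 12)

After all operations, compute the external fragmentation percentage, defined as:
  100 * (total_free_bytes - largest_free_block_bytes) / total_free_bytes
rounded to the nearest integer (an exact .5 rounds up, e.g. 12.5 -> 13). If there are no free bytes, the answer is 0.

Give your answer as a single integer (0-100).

Answer: 9

Derivation:
Op 1: a = malloc(3) -> a = 0; heap: [0-2 ALLOC][3-45 FREE]
Op 2: b = malloc(8) -> b = 3; heap: [0-2 ALLOC][3-10 ALLOC][11-45 FREE]
Op 3: b = realloc(b, 2) -> b = 3; heap: [0-2 ALLOC][3-4 ALLOC][5-45 FREE]
Op 4: a = realloc(a, 12) -> a = 5; heap: [0-2 FREE][3-4 ALLOC][5-16 ALLOC][17-45 FREE]
Free blocks: [3 29] total_free=32 largest=29 -> 100*(32-29)/32 = 300/32 = 9.375 -> rounds to 9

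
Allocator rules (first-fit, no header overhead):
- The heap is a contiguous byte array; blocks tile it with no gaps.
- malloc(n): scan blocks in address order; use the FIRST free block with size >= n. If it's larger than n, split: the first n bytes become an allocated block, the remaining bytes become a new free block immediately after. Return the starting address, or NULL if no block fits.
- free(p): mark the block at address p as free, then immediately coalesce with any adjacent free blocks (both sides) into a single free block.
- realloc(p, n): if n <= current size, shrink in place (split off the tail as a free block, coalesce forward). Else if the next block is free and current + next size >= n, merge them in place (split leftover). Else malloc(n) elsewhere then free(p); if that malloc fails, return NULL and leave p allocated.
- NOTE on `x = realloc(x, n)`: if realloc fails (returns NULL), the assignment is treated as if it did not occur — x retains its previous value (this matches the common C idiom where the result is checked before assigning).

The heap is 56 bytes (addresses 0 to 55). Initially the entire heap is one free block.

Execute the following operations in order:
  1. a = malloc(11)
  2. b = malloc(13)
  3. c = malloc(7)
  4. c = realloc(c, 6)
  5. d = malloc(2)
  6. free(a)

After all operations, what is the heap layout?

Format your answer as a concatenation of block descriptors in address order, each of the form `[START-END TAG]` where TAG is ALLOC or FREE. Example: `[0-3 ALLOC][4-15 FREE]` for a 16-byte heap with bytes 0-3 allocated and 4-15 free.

Op 1: a = malloc(11) -> a = 0; heap: [0-10 ALLOC][11-55 FREE]
Op 2: b = malloc(13) -> b = 11; heap: [0-10 ALLOC][11-23 ALLOC][24-55 FREE]
Op 3: c = malloc(7) -> c = 24; heap: [0-10 ALLOC][11-23 ALLOC][24-30 ALLOC][31-55 FREE]
Op 4: c = realloc(c, 6) -> c = 24; heap: [0-10 ALLOC][11-23 ALLOC][24-29 ALLOC][30-55 FREE]
Op 5: d = malloc(2) -> d = 30; heap: [0-10 ALLOC][11-23 ALLOC][24-29 ALLOC][30-31 ALLOC][32-55 FREE]
Op 6: free(a) -> (freed a); heap: [0-10 FREE][11-23 ALLOC][24-29 ALLOC][30-31 ALLOC][32-55 FREE]

Answer: [0-10 FREE][11-23 ALLOC][24-29 ALLOC][30-31 ALLOC][32-55 FREE]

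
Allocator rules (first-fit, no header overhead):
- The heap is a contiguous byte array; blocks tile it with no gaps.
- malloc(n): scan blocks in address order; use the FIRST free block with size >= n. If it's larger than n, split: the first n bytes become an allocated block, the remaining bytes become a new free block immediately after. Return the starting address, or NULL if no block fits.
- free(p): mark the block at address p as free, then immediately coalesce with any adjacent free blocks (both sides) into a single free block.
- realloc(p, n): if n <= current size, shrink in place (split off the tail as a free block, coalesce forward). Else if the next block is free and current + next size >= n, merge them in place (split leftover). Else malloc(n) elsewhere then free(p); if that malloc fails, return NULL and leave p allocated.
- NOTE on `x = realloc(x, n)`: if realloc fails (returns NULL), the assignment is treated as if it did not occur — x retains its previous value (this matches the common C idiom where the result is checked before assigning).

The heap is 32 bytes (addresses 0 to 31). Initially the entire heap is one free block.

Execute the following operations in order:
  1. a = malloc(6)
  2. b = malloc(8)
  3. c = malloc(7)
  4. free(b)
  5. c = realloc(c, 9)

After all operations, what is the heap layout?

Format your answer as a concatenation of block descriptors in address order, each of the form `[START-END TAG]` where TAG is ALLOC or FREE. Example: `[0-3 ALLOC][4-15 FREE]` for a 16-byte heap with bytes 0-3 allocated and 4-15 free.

Answer: [0-5 ALLOC][6-13 FREE][14-22 ALLOC][23-31 FREE]

Derivation:
Op 1: a = malloc(6) -> a = 0; heap: [0-5 ALLOC][6-31 FREE]
Op 2: b = malloc(8) -> b = 6; heap: [0-5 ALLOC][6-13 ALLOC][14-31 FREE]
Op 3: c = malloc(7) -> c = 14; heap: [0-5 ALLOC][6-13 ALLOC][14-20 ALLOC][21-31 FREE]
Op 4: free(b) -> (freed b); heap: [0-5 ALLOC][6-13 FREE][14-20 ALLOC][21-31 FREE]
Op 5: c = realloc(c, 9) -> c = 14; heap: [0-5 ALLOC][6-13 FREE][14-22 ALLOC][23-31 FREE]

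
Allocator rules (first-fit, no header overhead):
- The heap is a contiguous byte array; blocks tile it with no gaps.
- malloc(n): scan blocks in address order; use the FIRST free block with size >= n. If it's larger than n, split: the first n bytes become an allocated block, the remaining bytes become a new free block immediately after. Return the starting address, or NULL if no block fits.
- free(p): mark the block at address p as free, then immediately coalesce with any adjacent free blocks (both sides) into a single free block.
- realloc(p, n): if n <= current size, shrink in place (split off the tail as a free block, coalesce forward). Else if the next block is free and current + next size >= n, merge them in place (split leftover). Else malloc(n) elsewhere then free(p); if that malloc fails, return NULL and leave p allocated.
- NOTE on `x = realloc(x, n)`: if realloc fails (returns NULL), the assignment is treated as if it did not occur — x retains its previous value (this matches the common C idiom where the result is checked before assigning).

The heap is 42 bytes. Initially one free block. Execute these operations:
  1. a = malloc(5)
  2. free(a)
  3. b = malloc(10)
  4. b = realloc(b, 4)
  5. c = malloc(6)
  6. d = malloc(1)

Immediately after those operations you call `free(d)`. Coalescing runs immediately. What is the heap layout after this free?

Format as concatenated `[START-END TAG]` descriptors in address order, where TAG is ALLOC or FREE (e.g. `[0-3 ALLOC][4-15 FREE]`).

Answer: [0-3 ALLOC][4-9 ALLOC][10-41 FREE]

Derivation:
Op 1: a = malloc(5) -> a = 0; heap: [0-4 ALLOC][5-41 FREE]
Op 2: free(a) -> (freed a); heap: [0-41 FREE]
Op 3: b = malloc(10) -> b = 0; heap: [0-9 ALLOC][10-41 FREE]
Op 4: b = realloc(b, 4) -> b = 0; heap: [0-3 ALLOC][4-41 FREE]
Op 5: c = malloc(6) -> c = 4; heap: [0-3 ALLOC][4-9 ALLOC][10-41 FREE]
Op 6: d = malloc(1) -> d = 10; heap: [0-3 ALLOC][4-9 ALLOC][10-10 ALLOC][11-41 FREE]
free(d): d = 10 -> block [10-10 ALLOC]; mark free, coalesce with adjacent free neighbors -> [0-3 ALLOC][4-9 ALLOC][10-41 FREE]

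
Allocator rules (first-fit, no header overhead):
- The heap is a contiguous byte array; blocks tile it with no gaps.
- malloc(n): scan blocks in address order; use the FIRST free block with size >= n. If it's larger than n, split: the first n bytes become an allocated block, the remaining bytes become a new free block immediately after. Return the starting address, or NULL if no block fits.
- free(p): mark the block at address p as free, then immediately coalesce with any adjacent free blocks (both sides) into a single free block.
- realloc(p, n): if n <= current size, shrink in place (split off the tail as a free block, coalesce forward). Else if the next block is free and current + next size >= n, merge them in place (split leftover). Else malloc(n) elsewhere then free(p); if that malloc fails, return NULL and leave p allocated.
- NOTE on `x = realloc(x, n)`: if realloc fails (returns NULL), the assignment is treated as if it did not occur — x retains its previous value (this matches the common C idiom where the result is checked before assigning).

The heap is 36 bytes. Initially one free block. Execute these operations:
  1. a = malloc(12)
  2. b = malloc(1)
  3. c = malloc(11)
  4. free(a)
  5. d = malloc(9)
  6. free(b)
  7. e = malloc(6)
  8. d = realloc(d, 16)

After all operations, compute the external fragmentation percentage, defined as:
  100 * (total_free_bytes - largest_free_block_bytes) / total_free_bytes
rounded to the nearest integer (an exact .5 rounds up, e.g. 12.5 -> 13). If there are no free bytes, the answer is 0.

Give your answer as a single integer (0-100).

Answer: 40

Derivation:
Op 1: a = malloc(12) -> a = 0; heap: [0-11 ALLOC][12-35 FREE]
Op 2: b = malloc(1) -> b = 12; heap: [0-11 ALLOC][12-12 ALLOC][13-35 FREE]
Op 3: c = malloc(11) -> c = 13; heap: [0-11 ALLOC][12-12 ALLOC][13-23 ALLOC][24-35 FREE]
Op 4: free(a) -> (freed a); heap: [0-11 FREE][12-12 ALLOC][13-23 ALLOC][24-35 FREE]
Op 5: d = malloc(9) -> d = 0; heap: [0-8 ALLOC][9-11 FREE][12-12 ALLOC][13-23 ALLOC][24-35 FREE]
Op 6: free(b) -> (freed b); heap: [0-8 ALLOC][9-12 FREE][13-23 ALLOC][24-35 FREE]
Op 7: e = malloc(6) -> e = 24; heap: [0-8 ALLOC][9-12 FREE][13-23 ALLOC][24-29 ALLOC][30-35 FREE]
Op 8: d = realloc(d, 16) -> NULL (d unchanged); heap: [0-8 ALLOC][9-12 FREE][13-23 ALLOC][24-29 ALLOC][30-35 FREE]
Free blocks: [4 6] total_free=10 largest=6 -> 100*(10-6)/10 = 400/10 = 40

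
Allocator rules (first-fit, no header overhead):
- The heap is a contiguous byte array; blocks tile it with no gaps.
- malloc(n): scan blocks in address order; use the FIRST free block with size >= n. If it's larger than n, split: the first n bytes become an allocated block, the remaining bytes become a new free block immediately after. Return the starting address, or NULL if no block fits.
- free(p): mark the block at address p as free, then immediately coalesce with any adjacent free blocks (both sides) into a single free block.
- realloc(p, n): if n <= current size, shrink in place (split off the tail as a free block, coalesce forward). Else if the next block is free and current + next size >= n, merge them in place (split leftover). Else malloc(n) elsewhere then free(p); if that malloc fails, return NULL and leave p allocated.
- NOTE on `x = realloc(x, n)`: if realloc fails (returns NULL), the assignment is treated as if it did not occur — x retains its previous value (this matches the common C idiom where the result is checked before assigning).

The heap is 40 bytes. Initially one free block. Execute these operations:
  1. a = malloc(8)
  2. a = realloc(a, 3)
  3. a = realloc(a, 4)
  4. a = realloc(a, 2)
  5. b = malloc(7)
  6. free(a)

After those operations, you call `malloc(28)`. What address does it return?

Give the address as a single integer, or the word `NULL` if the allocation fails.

Answer: 9

Derivation:
Op 1: a = malloc(8) -> a = 0; heap: [0-7 ALLOC][8-39 FREE]
Op 2: a = realloc(a, 3) -> a = 0; heap: [0-2 ALLOC][3-39 FREE]
Op 3: a = realloc(a, 4) -> a = 0; heap: [0-3 ALLOC][4-39 FREE]
Op 4: a = realloc(a, 2) -> a = 0; heap: [0-1 ALLOC][2-39 FREE]
Op 5: b = malloc(7) -> b = 2; heap: [0-1 ALLOC][2-8 ALLOC][9-39 FREE]
Op 6: free(a) -> (freed a); heap: [0-1 FREE][2-8 ALLOC][9-39 FREE]
malloc(28): first-fit scan over [0-1 FREE][2-8 ALLOC][9-39 FREE] -> 9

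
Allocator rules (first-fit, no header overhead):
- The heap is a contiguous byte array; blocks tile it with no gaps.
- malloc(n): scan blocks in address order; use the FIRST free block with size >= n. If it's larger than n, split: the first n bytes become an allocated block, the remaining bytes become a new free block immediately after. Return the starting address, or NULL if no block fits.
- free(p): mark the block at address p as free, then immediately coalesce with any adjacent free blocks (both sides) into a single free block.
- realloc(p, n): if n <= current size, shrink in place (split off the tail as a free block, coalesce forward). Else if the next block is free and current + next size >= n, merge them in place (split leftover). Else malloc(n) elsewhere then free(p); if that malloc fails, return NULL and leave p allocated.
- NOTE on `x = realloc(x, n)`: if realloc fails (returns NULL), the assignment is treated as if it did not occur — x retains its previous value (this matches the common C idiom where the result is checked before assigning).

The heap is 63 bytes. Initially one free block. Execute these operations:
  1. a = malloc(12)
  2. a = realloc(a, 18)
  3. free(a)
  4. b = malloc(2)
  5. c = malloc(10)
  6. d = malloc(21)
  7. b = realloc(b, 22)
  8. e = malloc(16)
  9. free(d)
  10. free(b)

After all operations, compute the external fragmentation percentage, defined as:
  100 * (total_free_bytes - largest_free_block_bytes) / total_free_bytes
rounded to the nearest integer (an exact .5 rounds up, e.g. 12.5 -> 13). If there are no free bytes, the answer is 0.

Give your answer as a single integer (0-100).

Answer: 4

Derivation:
Op 1: a = malloc(12) -> a = 0; heap: [0-11 ALLOC][12-62 FREE]
Op 2: a = realloc(a, 18) -> a = 0; heap: [0-17 ALLOC][18-62 FREE]
Op 3: free(a) -> (freed a); heap: [0-62 FREE]
Op 4: b = malloc(2) -> b = 0; heap: [0-1 ALLOC][2-62 FREE]
Op 5: c = malloc(10) -> c = 2; heap: [0-1 ALLOC][2-11 ALLOC][12-62 FREE]
Op 6: d = malloc(21) -> d = 12; heap: [0-1 ALLOC][2-11 ALLOC][12-32 ALLOC][33-62 FREE]
Op 7: b = realloc(b, 22) -> b = 33; heap: [0-1 FREE][2-11 ALLOC][12-32 ALLOC][33-54 ALLOC][55-62 FREE]
Op 8: e = malloc(16) -> e = NULL; heap: [0-1 FREE][2-11 ALLOC][12-32 ALLOC][33-54 ALLOC][55-62 FREE]
Op 9: free(d) -> (freed d); heap: [0-1 FREE][2-11 ALLOC][12-32 FREE][33-54 ALLOC][55-62 FREE]
Op 10: free(b) -> (freed b); heap: [0-1 FREE][2-11 ALLOC][12-62 FREE]
Free blocks: [2 51] total_free=53 largest=51 -> 100*(53-51)/53 = 200/53 ≈ 3.774 -> rounds to 4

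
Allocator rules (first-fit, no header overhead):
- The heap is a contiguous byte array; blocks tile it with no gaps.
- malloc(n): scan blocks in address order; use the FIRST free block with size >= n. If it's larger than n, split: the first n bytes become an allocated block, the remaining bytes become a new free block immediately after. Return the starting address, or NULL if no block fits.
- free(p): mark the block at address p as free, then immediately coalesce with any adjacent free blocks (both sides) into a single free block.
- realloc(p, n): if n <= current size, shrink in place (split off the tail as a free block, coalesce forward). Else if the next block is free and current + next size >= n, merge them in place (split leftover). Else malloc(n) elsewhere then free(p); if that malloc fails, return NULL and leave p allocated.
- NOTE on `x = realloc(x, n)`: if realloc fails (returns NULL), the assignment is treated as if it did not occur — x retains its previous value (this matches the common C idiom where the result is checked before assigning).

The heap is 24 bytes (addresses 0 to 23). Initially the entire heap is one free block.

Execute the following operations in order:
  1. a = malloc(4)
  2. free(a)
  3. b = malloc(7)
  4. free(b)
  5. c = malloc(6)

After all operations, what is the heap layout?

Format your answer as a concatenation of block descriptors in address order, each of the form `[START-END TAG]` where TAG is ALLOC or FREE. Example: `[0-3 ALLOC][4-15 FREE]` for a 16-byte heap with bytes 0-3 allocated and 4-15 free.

Op 1: a = malloc(4) -> a = 0; heap: [0-3 ALLOC][4-23 FREE]
Op 2: free(a) -> (freed a); heap: [0-23 FREE]
Op 3: b = malloc(7) -> b = 0; heap: [0-6 ALLOC][7-23 FREE]
Op 4: free(b) -> (freed b); heap: [0-23 FREE]
Op 5: c = malloc(6) -> c = 0; heap: [0-5 ALLOC][6-23 FREE]

Answer: [0-5 ALLOC][6-23 FREE]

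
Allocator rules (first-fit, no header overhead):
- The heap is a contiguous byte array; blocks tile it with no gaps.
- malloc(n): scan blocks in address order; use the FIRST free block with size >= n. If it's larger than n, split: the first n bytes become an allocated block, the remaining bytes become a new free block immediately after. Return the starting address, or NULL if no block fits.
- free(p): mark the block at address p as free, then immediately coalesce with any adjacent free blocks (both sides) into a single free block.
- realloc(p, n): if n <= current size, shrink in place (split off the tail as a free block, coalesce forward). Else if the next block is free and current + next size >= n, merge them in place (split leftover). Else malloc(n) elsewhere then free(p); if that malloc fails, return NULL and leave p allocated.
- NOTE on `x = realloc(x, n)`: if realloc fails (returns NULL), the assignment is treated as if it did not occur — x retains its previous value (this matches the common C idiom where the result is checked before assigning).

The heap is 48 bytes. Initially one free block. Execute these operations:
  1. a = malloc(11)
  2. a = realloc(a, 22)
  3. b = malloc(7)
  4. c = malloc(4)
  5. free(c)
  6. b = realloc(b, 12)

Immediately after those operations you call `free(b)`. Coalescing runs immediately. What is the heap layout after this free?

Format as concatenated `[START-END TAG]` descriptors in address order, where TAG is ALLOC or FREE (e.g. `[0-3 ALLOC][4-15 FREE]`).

Answer: [0-21 ALLOC][22-47 FREE]

Derivation:
Op 1: a = malloc(11) -> a = 0; heap: [0-10 ALLOC][11-47 FREE]
Op 2: a = realloc(a, 22) -> a = 0; heap: [0-21 ALLOC][22-47 FREE]
Op 3: b = malloc(7) -> b = 22; heap: [0-21 ALLOC][22-28 ALLOC][29-47 FREE]
Op 4: c = malloc(4) -> c = 29; heap: [0-21 ALLOC][22-28 ALLOC][29-32 ALLOC][33-47 FREE]
Op 5: free(c) -> (freed c); heap: [0-21 ALLOC][22-28 ALLOC][29-47 FREE]
Op 6: b = realloc(b, 12) -> b = 22; heap: [0-21 ALLOC][22-33 ALLOC][34-47 FREE]
free(b): b = 22 -> block [22-33 ALLOC]; mark free, coalesce with adjacent free neighbors -> [0-21 ALLOC][22-47 FREE]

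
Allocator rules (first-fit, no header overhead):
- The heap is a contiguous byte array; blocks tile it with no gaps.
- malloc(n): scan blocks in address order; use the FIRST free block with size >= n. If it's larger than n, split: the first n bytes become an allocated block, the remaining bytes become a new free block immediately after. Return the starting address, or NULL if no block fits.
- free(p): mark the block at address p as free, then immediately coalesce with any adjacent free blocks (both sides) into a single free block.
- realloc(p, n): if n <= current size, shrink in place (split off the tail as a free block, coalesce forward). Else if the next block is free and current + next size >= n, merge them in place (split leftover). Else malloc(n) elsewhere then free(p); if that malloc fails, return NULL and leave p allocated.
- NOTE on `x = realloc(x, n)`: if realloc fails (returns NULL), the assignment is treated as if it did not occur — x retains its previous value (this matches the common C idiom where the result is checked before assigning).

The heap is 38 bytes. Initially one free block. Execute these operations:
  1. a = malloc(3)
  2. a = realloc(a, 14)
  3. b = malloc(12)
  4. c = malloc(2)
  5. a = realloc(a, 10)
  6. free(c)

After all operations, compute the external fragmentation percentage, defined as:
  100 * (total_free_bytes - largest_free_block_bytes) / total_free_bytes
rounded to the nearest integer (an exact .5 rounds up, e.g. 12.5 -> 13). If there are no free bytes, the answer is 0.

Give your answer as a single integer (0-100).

Answer: 25

Derivation:
Op 1: a = malloc(3) -> a = 0; heap: [0-2 ALLOC][3-37 FREE]
Op 2: a = realloc(a, 14) -> a = 0; heap: [0-13 ALLOC][14-37 FREE]
Op 3: b = malloc(12) -> b = 14; heap: [0-13 ALLOC][14-25 ALLOC][26-37 FREE]
Op 4: c = malloc(2) -> c = 26; heap: [0-13 ALLOC][14-25 ALLOC][26-27 ALLOC][28-37 FREE]
Op 5: a = realloc(a, 10) -> a = 0; heap: [0-9 ALLOC][10-13 FREE][14-25 ALLOC][26-27 ALLOC][28-37 FREE]
Op 6: free(c) -> (freed c); heap: [0-9 ALLOC][10-13 FREE][14-25 ALLOC][26-37 FREE]
Free blocks: [4 12] total_free=16 largest=12 -> 100*(16-12)/16 = 400/16 = 25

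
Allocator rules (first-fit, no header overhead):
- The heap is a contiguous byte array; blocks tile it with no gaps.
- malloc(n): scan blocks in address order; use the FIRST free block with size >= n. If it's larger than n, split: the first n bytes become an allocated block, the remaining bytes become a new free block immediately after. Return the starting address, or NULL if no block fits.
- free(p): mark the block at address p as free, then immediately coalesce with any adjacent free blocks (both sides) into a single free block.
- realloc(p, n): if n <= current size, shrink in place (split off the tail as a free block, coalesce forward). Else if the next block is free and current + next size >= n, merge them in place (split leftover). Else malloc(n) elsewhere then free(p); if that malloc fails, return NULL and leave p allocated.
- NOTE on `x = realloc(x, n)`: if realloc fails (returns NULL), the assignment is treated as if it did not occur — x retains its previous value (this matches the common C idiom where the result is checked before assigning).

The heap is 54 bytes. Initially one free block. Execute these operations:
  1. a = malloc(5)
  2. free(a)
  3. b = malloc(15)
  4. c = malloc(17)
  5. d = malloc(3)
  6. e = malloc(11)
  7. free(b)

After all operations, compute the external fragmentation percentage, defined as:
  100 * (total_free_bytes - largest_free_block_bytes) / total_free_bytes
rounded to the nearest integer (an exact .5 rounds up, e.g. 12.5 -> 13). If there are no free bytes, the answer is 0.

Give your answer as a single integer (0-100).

Answer: 35

Derivation:
Op 1: a = malloc(5) -> a = 0; heap: [0-4 ALLOC][5-53 FREE]
Op 2: free(a) -> (freed a); heap: [0-53 FREE]
Op 3: b = malloc(15) -> b = 0; heap: [0-14 ALLOC][15-53 FREE]
Op 4: c = malloc(17) -> c = 15; heap: [0-14 ALLOC][15-31 ALLOC][32-53 FREE]
Op 5: d = malloc(3) -> d = 32; heap: [0-14 ALLOC][15-31 ALLOC][32-34 ALLOC][35-53 FREE]
Op 6: e = malloc(11) -> e = 35; heap: [0-14 ALLOC][15-31 ALLOC][32-34 ALLOC][35-45 ALLOC][46-53 FREE]
Op 7: free(b) -> (freed b); heap: [0-14 FREE][15-31 ALLOC][32-34 ALLOC][35-45 ALLOC][46-53 FREE]
Free blocks: [15 8] total_free=23 largest=15 -> 100*(23-15)/23 = 800/23 ≈ 34.783 -> rounds to 35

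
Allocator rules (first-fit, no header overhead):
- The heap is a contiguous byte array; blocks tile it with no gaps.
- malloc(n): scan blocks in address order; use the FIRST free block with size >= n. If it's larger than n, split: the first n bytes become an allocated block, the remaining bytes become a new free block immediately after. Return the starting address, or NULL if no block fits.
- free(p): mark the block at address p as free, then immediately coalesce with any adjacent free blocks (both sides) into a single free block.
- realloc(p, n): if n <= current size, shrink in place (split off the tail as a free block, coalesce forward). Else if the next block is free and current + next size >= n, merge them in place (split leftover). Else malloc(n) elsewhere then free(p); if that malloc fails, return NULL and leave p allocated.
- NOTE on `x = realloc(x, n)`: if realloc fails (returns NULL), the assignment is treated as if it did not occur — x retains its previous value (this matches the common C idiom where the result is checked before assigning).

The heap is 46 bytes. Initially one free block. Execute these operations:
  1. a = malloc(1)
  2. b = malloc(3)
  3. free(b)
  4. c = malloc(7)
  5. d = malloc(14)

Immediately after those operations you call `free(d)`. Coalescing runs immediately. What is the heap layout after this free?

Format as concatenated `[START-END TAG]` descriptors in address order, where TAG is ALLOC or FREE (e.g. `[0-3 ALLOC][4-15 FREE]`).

Answer: [0-0 ALLOC][1-7 ALLOC][8-45 FREE]

Derivation:
Op 1: a = malloc(1) -> a = 0; heap: [0-0 ALLOC][1-45 FREE]
Op 2: b = malloc(3) -> b = 1; heap: [0-0 ALLOC][1-3 ALLOC][4-45 FREE]
Op 3: free(b) -> (freed b); heap: [0-0 ALLOC][1-45 FREE]
Op 4: c = malloc(7) -> c = 1; heap: [0-0 ALLOC][1-7 ALLOC][8-45 FREE]
Op 5: d = malloc(14) -> d = 8; heap: [0-0 ALLOC][1-7 ALLOC][8-21 ALLOC][22-45 FREE]
free(d): d = 8 -> block [8-21 ALLOC]; mark free, coalesce with adjacent free neighbors -> [0-0 ALLOC][1-7 ALLOC][8-45 FREE]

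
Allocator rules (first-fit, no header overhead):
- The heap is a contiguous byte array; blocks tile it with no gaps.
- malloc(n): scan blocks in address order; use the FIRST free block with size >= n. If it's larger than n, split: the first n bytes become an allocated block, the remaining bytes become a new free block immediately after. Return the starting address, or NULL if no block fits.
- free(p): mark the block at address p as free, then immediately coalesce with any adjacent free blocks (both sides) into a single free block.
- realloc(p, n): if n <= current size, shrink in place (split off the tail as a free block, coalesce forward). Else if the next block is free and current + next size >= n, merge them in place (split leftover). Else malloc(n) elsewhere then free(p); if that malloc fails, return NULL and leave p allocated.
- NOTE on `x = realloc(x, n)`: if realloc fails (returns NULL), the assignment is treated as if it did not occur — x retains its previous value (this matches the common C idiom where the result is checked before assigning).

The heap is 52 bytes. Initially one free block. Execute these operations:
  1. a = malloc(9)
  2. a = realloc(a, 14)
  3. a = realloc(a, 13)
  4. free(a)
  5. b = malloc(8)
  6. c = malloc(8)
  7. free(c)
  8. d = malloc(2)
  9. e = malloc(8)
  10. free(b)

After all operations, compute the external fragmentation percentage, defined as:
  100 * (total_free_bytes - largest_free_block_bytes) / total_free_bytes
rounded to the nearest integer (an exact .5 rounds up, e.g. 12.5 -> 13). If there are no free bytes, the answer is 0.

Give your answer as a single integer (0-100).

Answer: 19

Derivation:
Op 1: a = malloc(9) -> a = 0; heap: [0-8 ALLOC][9-51 FREE]
Op 2: a = realloc(a, 14) -> a = 0; heap: [0-13 ALLOC][14-51 FREE]
Op 3: a = realloc(a, 13) -> a = 0; heap: [0-12 ALLOC][13-51 FREE]
Op 4: free(a) -> (freed a); heap: [0-51 FREE]
Op 5: b = malloc(8) -> b = 0; heap: [0-7 ALLOC][8-51 FREE]
Op 6: c = malloc(8) -> c = 8; heap: [0-7 ALLOC][8-15 ALLOC][16-51 FREE]
Op 7: free(c) -> (freed c); heap: [0-7 ALLOC][8-51 FREE]
Op 8: d = malloc(2) -> d = 8; heap: [0-7 ALLOC][8-9 ALLOC][10-51 FREE]
Op 9: e = malloc(8) -> e = 10; heap: [0-7 ALLOC][8-9 ALLOC][10-17 ALLOC][18-51 FREE]
Op 10: free(b) -> (freed b); heap: [0-7 FREE][8-9 ALLOC][10-17 ALLOC][18-51 FREE]
Free blocks: [8 34] total_free=42 largest=34 -> 100*(42-34)/42 = 800/42 ≈ 19.048 -> rounds to 19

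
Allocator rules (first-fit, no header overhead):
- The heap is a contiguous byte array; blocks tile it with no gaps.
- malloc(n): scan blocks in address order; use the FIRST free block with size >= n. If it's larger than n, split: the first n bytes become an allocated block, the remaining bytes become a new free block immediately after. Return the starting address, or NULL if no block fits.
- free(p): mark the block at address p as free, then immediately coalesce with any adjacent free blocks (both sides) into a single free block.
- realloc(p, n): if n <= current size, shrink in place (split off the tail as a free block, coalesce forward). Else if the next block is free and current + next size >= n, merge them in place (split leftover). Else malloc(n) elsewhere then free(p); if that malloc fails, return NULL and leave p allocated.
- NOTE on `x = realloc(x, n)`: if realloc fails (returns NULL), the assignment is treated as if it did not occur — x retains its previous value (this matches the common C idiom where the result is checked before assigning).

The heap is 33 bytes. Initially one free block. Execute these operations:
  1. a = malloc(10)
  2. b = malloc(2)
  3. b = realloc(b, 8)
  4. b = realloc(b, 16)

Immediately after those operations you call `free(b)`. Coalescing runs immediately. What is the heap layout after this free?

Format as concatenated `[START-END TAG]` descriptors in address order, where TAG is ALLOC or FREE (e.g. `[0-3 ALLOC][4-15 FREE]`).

Op 1: a = malloc(10) -> a = 0; heap: [0-9 ALLOC][10-32 FREE]
Op 2: b = malloc(2) -> b = 10; heap: [0-9 ALLOC][10-11 ALLOC][12-32 FREE]
Op 3: b = realloc(b, 8) -> b = 10; heap: [0-9 ALLOC][10-17 ALLOC][18-32 FREE]
Op 4: b = realloc(b, 16) -> b = 10; heap: [0-9 ALLOC][10-25 ALLOC][26-32 FREE]
free(b): b = 10 -> block [10-25 ALLOC]; mark free, coalesce with adjacent free neighbors -> [0-9 ALLOC][10-32 FREE]

Answer: [0-9 ALLOC][10-32 FREE]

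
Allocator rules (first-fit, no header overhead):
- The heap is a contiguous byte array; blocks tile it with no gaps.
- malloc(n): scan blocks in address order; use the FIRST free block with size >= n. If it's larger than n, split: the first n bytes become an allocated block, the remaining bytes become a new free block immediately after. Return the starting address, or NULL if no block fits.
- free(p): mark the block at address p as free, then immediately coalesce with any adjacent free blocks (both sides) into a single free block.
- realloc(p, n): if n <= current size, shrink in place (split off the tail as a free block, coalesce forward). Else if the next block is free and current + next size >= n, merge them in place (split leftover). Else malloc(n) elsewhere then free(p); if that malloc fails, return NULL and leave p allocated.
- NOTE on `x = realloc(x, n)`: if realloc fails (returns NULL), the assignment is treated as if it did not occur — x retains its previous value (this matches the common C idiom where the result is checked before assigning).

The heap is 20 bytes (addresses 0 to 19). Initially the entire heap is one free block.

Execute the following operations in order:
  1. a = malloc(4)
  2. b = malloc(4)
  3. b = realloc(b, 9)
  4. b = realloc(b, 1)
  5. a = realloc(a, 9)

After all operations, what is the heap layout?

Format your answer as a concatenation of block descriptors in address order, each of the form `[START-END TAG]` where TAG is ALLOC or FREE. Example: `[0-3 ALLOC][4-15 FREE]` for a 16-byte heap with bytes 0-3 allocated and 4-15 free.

Answer: [0-3 FREE][4-4 ALLOC][5-13 ALLOC][14-19 FREE]

Derivation:
Op 1: a = malloc(4) -> a = 0; heap: [0-3 ALLOC][4-19 FREE]
Op 2: b = malloc(4) -> b = 4; heap: [0-3 ALLOC][4-7 ALLOC][8-19 FREE]
Op 3: b = realloc(b, 9) -> b = 4; heap: [0-3 ALLOC][4-12 ALLOC][13-19 FREE]
Op 4: b = realloc(b, 1) -> b = 4; heap: [0-3 ALLOC][4-4 ALLOC][5-19 FREE]
Op 5: a = realloc(a, 9) -> a = 5; heap: [0-3 FREE][4-4 ALLOC][5-13 ALLOC][14-19 FREE]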